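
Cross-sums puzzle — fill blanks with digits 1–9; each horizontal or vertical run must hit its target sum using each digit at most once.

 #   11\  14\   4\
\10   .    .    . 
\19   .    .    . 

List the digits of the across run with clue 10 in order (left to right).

4 5 1

4 in 2 cells must be {1,3}.
The 19 across and the 4 down share only 3, so R2C3 = 3.
R1C3 = 4 − 3 = 1 completes the 4 down.
Given what's placed, R2C2 must be 9 to fit the 19 across and 14 down.
R1C2 = 14 − 9 = 5 completes the 14 down.
R2C1 = 19 − 12 = 7 completes the 19 across.
R1C1 = 10 − 6 = 4 completes the 10 across.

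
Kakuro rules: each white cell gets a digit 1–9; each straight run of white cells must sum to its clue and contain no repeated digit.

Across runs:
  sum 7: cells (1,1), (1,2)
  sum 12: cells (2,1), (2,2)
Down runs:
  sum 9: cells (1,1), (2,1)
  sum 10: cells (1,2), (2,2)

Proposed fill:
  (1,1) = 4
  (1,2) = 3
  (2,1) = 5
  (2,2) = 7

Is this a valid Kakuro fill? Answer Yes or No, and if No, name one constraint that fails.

Yes

Across: 4+3=7; 5+7=12. Down: 4+5=9; 3+7=10. No digit repeats within any run.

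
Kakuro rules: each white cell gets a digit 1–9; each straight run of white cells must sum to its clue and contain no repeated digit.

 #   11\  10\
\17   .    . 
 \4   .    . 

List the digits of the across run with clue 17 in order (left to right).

8 9

17 in 2 cells must be {8,9}; 4 in 2 cells must be {1,3}.
The 4 across and the 11 down share only 3, so R2C1 = 3.
R2C2 = 4 − 3 = 1 completes the 4 across.
R1C1 = 11 − 3 = 8 completes the 11 down.
R1C2 = 17 − 8 = 9 completes the 17 across.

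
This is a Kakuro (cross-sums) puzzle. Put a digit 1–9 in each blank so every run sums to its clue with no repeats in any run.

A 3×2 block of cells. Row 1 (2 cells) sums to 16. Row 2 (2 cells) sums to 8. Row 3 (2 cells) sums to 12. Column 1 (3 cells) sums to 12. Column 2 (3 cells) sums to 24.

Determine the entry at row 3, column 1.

4

16 in 2 cells must be {7,9}; 24 in 3 cells must be {7,8,9}.
The 8 across and the 24 down share only 7, so (2,2) = 7.
Given what's placed, (1,2) must be 9 to fit the 16 across and 24 down.
(2,1) = 8 − 7 = 1 completes the 8 across.
(3,2) = 24 − 16 = 8 completes the 24 down.
(1,1) = 16 − 9 = 7 completes the 16 across.
(3,1) = 12 − 8 = 4 completes the 12 across.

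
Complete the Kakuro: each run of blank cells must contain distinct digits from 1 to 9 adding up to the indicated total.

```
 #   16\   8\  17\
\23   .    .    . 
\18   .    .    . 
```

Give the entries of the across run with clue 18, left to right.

7 2 9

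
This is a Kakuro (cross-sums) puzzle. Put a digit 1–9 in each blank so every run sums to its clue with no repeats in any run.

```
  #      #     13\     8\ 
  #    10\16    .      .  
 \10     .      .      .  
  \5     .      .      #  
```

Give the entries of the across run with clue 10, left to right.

16 in 2 cells must be {7,9}.
The 16 across and the 8 down share only 7, so R1C3 = 7.
R2C3 = 8 − 7 = 1 completes the 8 down.
R1C2 = 16 − 7 = 9 completes the 16 across.
R2C2 = 3: the only remaining digit allowed by both the 10 across and the 13 down.
R3C2 = 13 − 12 = 1 completes the 13 down.
R2C1 = 10 − 4 = 6 completes the 10 across.
R3C1 = 5 − 1 = 4 completes the 5 across.

6 3 1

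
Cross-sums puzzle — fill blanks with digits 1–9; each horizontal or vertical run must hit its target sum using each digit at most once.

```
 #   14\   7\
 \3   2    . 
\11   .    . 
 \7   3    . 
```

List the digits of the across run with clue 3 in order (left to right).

2 1

3 in 2 cells must be {1,2}; 7 in 3 cells must be {1,2,4}.
R1C2 = 3 − 2 = 1 completes the 3 across.
R2C1 = 14 − 5 = 9 completes the 14 down.
R2C2 = 11 − 9 = 2 completes the 11 across.
R3C2 = 7 − 3 = 4 completes the 7 across.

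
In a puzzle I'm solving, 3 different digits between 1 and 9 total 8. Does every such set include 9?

No

Counterexample: {1,2,5} sums to 8 without using 9.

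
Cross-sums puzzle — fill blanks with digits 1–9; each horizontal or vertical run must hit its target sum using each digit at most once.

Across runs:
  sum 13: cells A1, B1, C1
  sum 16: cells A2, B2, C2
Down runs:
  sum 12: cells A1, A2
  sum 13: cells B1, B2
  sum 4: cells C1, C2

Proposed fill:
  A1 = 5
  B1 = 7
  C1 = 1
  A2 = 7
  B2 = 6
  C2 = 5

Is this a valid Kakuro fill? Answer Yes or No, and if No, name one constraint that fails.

No — the across run A2–C2 sums to 18, not 16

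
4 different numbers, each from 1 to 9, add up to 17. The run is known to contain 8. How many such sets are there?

3

4 distinct digits from 1–9 sum between 10 and 30.
Keeping only sets containing 8.
Enumerating: {1,2,6,8}, {1,3,5,8}, {2,3,4,8}.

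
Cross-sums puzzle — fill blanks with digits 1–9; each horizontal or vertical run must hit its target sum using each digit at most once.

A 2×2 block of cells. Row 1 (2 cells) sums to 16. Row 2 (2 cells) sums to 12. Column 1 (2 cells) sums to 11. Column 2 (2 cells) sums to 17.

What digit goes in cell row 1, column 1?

16 in 2 cells must be {7,9}; 17 in 2 cells must be {8,9}.
The 16 across and the 17 down share only 9, so (1,2) = 9.
(2,2) = 17 − 9 = 8 completes the 17 down.
(1,1) = 16 − 9 = 7 completes the 16 across.
(2,1) = 12 − 8 = 4 completes the 12 across.

7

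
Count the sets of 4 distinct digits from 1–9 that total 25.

4 distinct digits from 1–9 sum between 10 and 30.
Enumerating: {1,7,8,9}, {2,6,8,9}, {3,5,8,9}, {3,6,7,9}, {4,5,7,9}, {4,6,7,8}.

6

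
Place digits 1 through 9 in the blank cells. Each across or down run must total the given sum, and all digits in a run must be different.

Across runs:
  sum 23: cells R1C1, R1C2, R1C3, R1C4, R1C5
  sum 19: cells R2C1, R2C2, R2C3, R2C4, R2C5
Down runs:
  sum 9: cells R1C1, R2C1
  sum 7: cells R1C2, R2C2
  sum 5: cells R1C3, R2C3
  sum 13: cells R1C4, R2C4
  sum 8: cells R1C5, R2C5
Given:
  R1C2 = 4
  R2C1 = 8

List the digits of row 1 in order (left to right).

1, 4, 3, 8, 7

R1C1 = 9 − 8 = 1 completes the 9 down.
R2C2 = 7 − 4 = 3 completes the 7 down.
R2C4 = 5: the only remaining digit allowed by both the 19 across and the 13 down.
R1C4 = 13 − 5 = 8 completes the 13 down.
Given what's placed, R1C3 must be 3 to fit the 23 across and 5 down.
R1C5 = 23 − 16 = 7 completes the 23 across.
R2C3 = 5 − 3 = 2 completes the 5 down.
R2C5 = 19 − 18 = 1 completes the 19 across.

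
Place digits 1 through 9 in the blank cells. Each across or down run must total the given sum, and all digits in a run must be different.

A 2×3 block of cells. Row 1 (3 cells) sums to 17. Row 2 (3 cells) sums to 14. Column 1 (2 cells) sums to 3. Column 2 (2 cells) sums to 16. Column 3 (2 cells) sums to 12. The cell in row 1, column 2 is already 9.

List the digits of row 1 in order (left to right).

1 9 7

3 in 2 cells must be {1,2}; 16 in 2 cells must be {7,9}.
(2,2) = 16 − 9 = 7 completes the 16 down.
Nothing is forced directly, so branch on (1,1), whose candidates are 1 or 2. If (1,1) = 2: then (1,3) would have to be in {6} for the 17 across but in {3,4,5,7,8,9} for the 12 down — contradiction. So (1,1) = 1.
(1,3) = 17 − 10 = 7 completes the 17 across.
(2,1) = 3 − 1 = 2 completes the 3 down.
(2,3) = 14 − 9 = 5 completes the 14 across.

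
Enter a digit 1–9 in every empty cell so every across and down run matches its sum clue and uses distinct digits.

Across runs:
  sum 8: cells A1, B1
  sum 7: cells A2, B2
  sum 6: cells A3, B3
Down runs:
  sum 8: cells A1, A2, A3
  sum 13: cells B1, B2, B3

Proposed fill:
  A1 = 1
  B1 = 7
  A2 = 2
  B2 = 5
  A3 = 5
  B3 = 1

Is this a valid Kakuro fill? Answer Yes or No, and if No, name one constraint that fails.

Yes

Across: 1+7=8; 2+5=7; 5+1=6. Down: 1+2+5=8; 7+5+1=13. No digit repeats within any run.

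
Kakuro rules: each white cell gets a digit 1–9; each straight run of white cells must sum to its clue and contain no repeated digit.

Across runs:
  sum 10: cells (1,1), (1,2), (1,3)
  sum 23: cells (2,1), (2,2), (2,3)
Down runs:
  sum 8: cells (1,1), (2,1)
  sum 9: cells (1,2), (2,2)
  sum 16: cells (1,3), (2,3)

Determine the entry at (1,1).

2

23 in 3 cells must be {6,8,9}; 16 in 2 cells must be {7,9}.
The 10 across and the 16 down share only 7, so (1,3) = 7.
The 23 across and the 8 down share only 6, so (2,1) = 6.
(2,2) = 8: the only remaining digit allowed by both the 23 across and the 9 down.
(2,3) = 23 − 14 = 9 completes the 23 across.
(1,1) = 8 − 6 = 2 completes the 8 down.
(1,2) = 10 − 9 = 1 completes the 10 across.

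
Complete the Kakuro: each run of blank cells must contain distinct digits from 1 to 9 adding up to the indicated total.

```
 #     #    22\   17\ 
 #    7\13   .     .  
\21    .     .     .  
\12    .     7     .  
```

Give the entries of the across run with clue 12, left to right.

Nothing is forced directly, so branch on R1C2, whose candidates are 6 or 9. If R1C2 = 9: that forces R1C3 = 4, R2C2 = 6, after which R3C3 would have to be in {1,2,3,4} for the 12 across but in {5,6,7,8} for the 17 down — contradiction. So R1C2 = 6.
R1C3 = 13 − 6 = 7 completes the 13 across.
R2C2 = 22 − 13 = 9 completes the 22 down.
No cell is forced outright now. R2C1 can only be 4 or 5 (the digits allowed by both its 21 across and its 7 down). If R2C1 = 5: then R2C3 would have to be in {7} for the 21 across but in {1,2,4,6,8,9} for the 17 down — contradiction. So R2C1 = 4.
R2C3 = 21 − 13 = 8 completes the 21 across.
R3C1 = 7 − 4 = 3 completes the 7 down.
R3C3 = 12 − 10 = 2 completes the 12 across.

3 7 2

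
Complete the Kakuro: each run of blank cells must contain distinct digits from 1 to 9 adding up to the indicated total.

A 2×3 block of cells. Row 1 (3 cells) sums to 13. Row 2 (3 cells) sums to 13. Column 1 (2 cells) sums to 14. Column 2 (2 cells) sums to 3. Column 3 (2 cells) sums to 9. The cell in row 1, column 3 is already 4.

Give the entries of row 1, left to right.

8, 1, 4

3 in 2 cells must be {1,2}.
(2,3) = 9 − 4 = 5 completes the 9 down.
(2,1) = 6: the only remaining digit allowed by both the 13 across and the 14 down.
(2,2) = 13 − 11 = 2 completes the 13 across.
(1,1) = 14 − 6 = 8 completes the 14 down.
(1,2) = 13 − 12 = 1 completes the 13 across.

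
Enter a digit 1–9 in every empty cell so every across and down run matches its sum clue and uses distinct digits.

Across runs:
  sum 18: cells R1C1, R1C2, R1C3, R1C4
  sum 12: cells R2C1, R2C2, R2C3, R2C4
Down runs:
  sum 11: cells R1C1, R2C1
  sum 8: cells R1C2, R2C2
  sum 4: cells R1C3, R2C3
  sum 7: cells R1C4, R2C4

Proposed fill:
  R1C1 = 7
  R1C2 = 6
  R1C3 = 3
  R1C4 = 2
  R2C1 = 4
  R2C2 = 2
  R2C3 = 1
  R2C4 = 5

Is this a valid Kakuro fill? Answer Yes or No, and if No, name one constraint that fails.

Yes

Across: 7+6+3+2=18; 4+2+1+5=12. Down: 7+4=11; 6+2=8; 3+1=4; 2+5=7. No digit repeats within any run.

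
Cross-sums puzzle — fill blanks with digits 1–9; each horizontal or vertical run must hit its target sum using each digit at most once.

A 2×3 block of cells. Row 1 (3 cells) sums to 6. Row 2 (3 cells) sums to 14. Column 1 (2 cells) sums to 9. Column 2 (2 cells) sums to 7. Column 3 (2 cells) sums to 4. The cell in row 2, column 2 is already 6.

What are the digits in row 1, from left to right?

6 in 3 cells must be {1,2,3}; 4 in 2 cells must be {1,3}.
(1,2) = 7 − 6 = 1 completes the 7 down.
Given what's placed, (1,3) must be 3 to fit the 6 across and 4 down.
(2,3) = 4 − 3 = 1 completes the 4 down.
(1,1) = 6 − 4 = 2 completes the 6 across.
(2,1) = 14 − 7 = 7 completes the 14 across.

2, 1, 3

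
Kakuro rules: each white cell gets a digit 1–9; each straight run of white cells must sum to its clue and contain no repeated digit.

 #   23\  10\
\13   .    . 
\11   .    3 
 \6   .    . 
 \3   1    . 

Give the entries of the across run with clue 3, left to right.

1 2

3 in 2 cells must be {1,2}; 10 in 4 cells must be {1,2,3,4}.
Given what's placed, R1C2 must be 4 to fit the 13 across and 10 down.
R2C1 = 11 − 3 = 8 completes the 11 across.
R3C1 = 5: the only remaining digit allowed by both the 6 across and the 23 down.
R3C2 = 6 − 5 = 1 completes the 6 across.
R4C2 = 3 − 1 = 2 completes the 3 across.
R1C1 = 13 − 4 = 9 completes the 13 across.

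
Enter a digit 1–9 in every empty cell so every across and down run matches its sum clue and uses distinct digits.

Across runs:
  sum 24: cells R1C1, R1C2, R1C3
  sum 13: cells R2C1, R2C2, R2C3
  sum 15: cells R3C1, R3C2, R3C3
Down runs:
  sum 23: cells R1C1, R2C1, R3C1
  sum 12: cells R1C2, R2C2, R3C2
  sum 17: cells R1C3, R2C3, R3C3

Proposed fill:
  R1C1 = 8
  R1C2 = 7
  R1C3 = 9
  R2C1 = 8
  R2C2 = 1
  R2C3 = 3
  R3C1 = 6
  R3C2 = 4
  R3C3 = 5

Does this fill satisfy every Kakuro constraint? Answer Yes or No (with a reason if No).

No — the across run R2C1–R2C3 sums to 12, not 13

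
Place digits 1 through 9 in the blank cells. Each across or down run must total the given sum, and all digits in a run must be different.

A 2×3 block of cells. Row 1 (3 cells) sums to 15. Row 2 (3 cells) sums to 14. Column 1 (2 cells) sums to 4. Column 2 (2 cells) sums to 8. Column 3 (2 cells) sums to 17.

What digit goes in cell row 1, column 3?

8

4 in 2 cells must be {1,3}; 17 in 2 cells must be {8,9}.
Nothing is forced directly, so branch on (1,1), whose candidates are 1 or 3. If (1,1) = 3: that forces (1,3) = 8, (2,1) = 1, (2,3) = 9, after which (1,2) would have to be in {4} for the 15 across but in {1,2,3,5,6,7} for the 8 down — contradiction. So (1,1) = 1.
(2,1) = 4 − 1 = 3 completes the 4 down.
Given what's placed, (2,3) must be 9 to fit the 14 across and 17 down.
(1,3) = 17 − 9 = 8 completes the 17 down.
(2,2) = 14 − 12 = 2 completes the 14 across.
(1,2) = 15 − 9 = 6 completes the 15 across.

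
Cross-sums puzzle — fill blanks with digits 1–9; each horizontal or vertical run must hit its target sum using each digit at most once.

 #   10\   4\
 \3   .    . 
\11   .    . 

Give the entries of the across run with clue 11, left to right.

8, 3

3 in 2 cells must be {1,2}; 4 in 2 cells must be {1,3}.
The 3 across and the 4 down share only 1, so R1C2 = 1.
R2C2 = 4 − 1 = 3 completes the 4 down.
R1C1 = 3 − 1 = 2 completes the 3 across.
R2C1 = 11 − 3 = 8 completes the 11 across.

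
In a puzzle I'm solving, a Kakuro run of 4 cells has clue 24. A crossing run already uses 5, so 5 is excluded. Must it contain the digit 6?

No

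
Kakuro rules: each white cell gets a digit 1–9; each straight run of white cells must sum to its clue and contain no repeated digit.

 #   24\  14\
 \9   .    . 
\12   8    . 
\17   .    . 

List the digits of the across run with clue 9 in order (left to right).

17 in 2 cells must be {8,9}; 24 in 3 cells must be {7,8,9}.
Given what's placed, R1C1 must be 7 to fit the 9 across and 24 down.
R1C2 = 9 − 7 = 2 completes the 9 across.
R2C2 = 12 − 8 = 4 completes the 12 across.
R3C1 = 24 − 15 = 9 completes the 24 down.
R3C2 = 17 − 9 = 8 completes the 17 across.

7 2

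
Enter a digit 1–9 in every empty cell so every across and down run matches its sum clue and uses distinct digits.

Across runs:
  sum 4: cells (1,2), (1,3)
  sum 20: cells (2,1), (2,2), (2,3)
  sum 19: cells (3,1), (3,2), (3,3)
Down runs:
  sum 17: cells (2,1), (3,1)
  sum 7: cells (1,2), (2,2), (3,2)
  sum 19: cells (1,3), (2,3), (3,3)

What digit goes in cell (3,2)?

2

4 in 2 cells must be {1,3}; 17 in 2 cells must be {8,9}; 7 in 3 cells must be {1,2,4}.
Only 1 fits (1,2) under both its across sum 4 and down sum 7.
(1,3) = 4 − 1 = 3 completes the 4 across.
Given what's placed, (2,2) must be 4 to fit the 20 across and 7 down.
(3,2) = 7 − 5 = 2 completes the 7 down.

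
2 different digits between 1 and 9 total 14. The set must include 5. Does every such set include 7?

No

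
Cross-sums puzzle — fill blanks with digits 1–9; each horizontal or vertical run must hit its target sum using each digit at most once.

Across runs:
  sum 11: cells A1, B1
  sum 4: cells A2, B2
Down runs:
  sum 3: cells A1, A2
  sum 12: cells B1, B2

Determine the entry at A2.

1

4 in 2 cells must be {1,3}; 3 in 2 cells must be {1,2}.
The 11 across and the 3 down share only 2, so A1 = 2.
B1 = 11 − 2 = 9 completes the 11 across.
A2 = 3 − 2 = 1 completes the 3 down.
B2 = 4 − 1 = 3 completes the 4 across.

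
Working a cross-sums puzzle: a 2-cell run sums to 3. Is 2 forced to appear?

The only way to make 3 from 2 distinct digits is {1,2}, which contains 2.

Yes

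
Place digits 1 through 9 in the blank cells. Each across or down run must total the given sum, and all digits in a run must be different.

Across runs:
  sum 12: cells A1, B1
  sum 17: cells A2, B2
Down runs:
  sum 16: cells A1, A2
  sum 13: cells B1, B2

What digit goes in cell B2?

17 in 2 cells must be {8,9}; 16 in 2 cells must be {7,9}.
The 17 across and the 16 down share only 9, so A2 = 9.
B2 = 17 − 9 = 8 completes the 17 across.
A1 = 16 − 9 = 7 completes the 16 down.
B1 = 12 − 7 = 5 completes the 12 across.

8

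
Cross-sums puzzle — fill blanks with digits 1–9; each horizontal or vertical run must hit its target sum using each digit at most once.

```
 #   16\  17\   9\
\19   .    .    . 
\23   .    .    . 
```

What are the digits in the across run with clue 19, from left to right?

23 in 3 cells must be {6,8,9}; 16 in 2 cells must be {7,9}; 17 in 2 cells must be {8,9}.
The 23 across and the 16 down share only 9, so R2C1 = 9.
Given what's placed, R2C2 must be 8 to fit the 23 across and 17 down.
R2C3 = 23 − 17 = 6 completes the 23 across.
R1C1 = 16 − 9 = 7 completes the 16 down.
R1C2 = 17 − 8 = 9 completes the 17 down.
R1C3 = 19 − 16 = 3 completes the 19 across.

7, 9, 3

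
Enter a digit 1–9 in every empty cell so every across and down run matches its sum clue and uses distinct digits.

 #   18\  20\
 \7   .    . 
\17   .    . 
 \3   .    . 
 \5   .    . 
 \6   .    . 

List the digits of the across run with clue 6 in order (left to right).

17 in 2 cells must be {8,9}; 3 in 2 cells must be {1,2}.
Only 8 fits R2C1 under both its across sum 17 and down sum 18.
R2C2 = 17 − 8 = 9 completes the 17 across.
Nothing is forced directly, so branch on R5C1, whose candidates are 1 or 2 or 4. If R5C1 = 2: that forces R3C1 = 1, R3C2 = 2, after which R5C2 would have to be in {4} for the 6 across but in {1,3,5} for the 20 down — contradiction. If R5C1 = 4: that forces R5C2 = 2, R3C2 = 1, R4C2 = 3, R1C2 = 5, R3C1 = 2, after which R4C1 would have to be in {2} for the 5 across but in {1,3} for the 18 down — contradiction. So R5C1 = 1.
R3C1 = 2: the only remaining digit allowed by both the 3 across and the 18 down.
R3C2 = 3 − 2 = 1 completes the 3 across.
R5C2 = 6 − 1 = 5 completes the 6 across.

1, 5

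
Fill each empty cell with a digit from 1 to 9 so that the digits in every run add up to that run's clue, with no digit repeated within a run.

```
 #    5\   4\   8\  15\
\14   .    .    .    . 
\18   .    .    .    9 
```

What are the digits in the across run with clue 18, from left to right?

1 3 5 9

4 in 2 cells must be {1,3}.
R1C4 = 15 − 9 = 6 completes the 15 down.
No cell is forced outright now. R1C2 can only be 1 or 3 (the digits allowed by both its 14 across and its 4 down). If R1C2 = 3: that forces R1C3 = 1, R2C2 = 1, after which R2C3 would have to be in {2,3,5,6} for the 18 across but in {7} for the 8 down — contradiction. So R1C2 = 1.
R2C2 = 4 − 1 = 3 completes the 4 down.
Nothing is forced directly, so branch on R2C3, whose candidates are 1 or 2 or 5. If R2C3 = 1: then R1C3 would have to be in {2,3,4,5} for the 14 across but in {7} for the 8 down — contradiction. If R2C3 = 2: then R1C3 would have to be in {2,3,4,5} for the 14 across but in {6} for the 8 down — contradiction. So R2C3 = 5.
R1C3 = 8 − 5 = 3 completes the 8 down.
R2C1 = 18 − 17 = 1 completes the 18 across.
R1C1 = 14 − 10 = 4 completes the 14 across.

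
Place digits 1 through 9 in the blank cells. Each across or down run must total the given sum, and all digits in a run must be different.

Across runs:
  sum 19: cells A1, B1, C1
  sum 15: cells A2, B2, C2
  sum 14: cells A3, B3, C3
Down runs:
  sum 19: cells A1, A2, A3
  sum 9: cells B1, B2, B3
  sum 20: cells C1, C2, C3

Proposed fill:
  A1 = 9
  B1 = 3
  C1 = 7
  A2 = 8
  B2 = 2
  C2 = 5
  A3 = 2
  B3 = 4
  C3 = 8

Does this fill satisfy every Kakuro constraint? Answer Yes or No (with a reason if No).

Across: 9+3+7=19; 8+2+5=15; 2+4+8=14. Down: 9+8+2=19; 3+2+4=9; 7+5+8=20. No digit repeats within any run.

Yes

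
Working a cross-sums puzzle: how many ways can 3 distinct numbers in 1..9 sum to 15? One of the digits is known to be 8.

3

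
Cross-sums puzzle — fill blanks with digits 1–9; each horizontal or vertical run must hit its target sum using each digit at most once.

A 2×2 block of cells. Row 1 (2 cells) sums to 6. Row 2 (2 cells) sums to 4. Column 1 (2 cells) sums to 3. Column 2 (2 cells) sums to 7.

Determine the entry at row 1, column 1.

4 in 2 cells must be {1,3}; 3 in 2 cells must be {1,2}.
The 4 across and the 3 down share only 1, so (2,1) = 1.
(2,2) = 4 − 1 = 3 completes the 4 across.
(1,1) = 3 − 1 = 2 completes the 3 down.
(1,2) = 6 − 2 = 4 completes the 6 across.

2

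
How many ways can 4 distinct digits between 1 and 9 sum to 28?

2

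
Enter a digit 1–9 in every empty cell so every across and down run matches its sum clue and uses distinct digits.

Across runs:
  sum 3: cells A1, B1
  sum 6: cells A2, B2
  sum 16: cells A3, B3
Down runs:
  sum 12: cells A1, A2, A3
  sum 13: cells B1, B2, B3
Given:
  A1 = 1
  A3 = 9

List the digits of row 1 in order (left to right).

1 2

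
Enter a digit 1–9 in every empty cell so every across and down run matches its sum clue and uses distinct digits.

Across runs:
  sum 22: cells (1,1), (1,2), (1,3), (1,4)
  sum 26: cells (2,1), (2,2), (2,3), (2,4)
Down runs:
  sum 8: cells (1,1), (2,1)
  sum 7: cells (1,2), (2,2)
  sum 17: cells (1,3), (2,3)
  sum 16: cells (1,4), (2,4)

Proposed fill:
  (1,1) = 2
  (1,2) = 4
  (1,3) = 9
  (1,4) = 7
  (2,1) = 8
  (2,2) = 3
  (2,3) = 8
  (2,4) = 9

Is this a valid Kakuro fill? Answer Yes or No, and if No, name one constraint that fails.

No — the across run (2,1)–(2,4) sums to 28, not 26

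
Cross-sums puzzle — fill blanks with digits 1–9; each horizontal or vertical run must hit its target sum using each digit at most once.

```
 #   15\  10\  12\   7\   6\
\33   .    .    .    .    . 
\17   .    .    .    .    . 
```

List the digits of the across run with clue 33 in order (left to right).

Nothing is forced directly, so branch on R1C5, whose candidates are 4 or 5. If R1C5 = 4: that forces R1C4 = 5, R2C4 = 2, after which R2C5 would have to be in {1,3,4,5,6,7} for the 17 across but in {2} for the 6 down — contradiction. So R1C5 = 5.
Given what's placed, R1C4 must be 4 to fit the 33 across and 7 down.
R2C4 = 7 − 4 = 3 completes the 7 down.
R2C5 = 6 − 5 = 1 completes the 6 down.
No cell is forced outright now. R2C1 can only be 6 or 7 (the digits allowed by both its 17 across and its 15 down). If R2C1 = 7: that forces R1C1 = 8, R2C3 = 4, after which R1C3 would have to be in {7,9} for the 33 across but in {8} for the 12 down — contradiction. So R2C1 = 6.
R1C1 = 15 − 6 = 9 completes the 15 down.
Given what's placed, R2C2 must be 2 to fit the 17 across and 10 down.
R2C3 = 17 − 12 = 5 completes the 17 across.
R1C2 = 10 − 2 = 8 completes the 10 down.
R1C3 = 33 − 26 = 7 completes the 33 across.

9, 8, 7, 4, 5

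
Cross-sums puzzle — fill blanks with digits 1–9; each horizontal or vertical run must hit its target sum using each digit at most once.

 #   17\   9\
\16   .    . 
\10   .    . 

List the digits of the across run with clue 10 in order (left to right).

8 2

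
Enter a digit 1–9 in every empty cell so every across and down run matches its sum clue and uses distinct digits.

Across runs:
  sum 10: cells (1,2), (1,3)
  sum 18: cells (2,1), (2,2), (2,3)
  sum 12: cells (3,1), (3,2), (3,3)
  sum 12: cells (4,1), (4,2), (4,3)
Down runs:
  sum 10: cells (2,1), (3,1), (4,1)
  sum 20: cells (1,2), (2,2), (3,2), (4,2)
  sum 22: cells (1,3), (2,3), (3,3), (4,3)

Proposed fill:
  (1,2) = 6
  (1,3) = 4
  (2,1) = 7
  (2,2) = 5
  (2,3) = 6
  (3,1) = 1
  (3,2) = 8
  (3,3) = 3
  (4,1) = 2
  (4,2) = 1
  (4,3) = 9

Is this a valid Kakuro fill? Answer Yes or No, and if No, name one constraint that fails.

Yes

Across: 6+4=10; 7+5+6=18; 1+8+3=12; 2+1+9=12. Down: 7+1+2=10; 6+5+8+1=20; 4+6+3+9=22. No digit repeats within any run.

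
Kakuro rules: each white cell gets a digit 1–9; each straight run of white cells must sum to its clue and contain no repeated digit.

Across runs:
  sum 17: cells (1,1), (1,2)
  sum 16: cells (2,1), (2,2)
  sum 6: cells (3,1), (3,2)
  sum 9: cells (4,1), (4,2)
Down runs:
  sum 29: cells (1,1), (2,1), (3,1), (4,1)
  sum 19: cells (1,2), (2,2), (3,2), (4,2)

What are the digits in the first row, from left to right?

8, 9

17 in 2 cells must be {8,9}; 16 in 2 cells must be {7,9}; 29 in 4 cells must be {5,7,8,9}.
Only 5 fits (3,1) under both its across sum 6 and down sum 29.
(3,2) = 6 − 5 = 1 completes the 6 across.
Nothing is forced directly, so branch on (2,2), whose candidates are 7 or 9. If (2,2) = 9: then (1,2) would have to be in {8,9} for the 17 across but in {2,3,4,5,6,7} for the 19 down — contradiction. So (2,2) = 7.
(2,1) = 16 − 7 = 9 completes the 16 across.
(1,1) = 8: the only remaining digit allowed by both the 17 across and the 29 down.
(1,2) = 17 − 8 = 9 completes the 17 across.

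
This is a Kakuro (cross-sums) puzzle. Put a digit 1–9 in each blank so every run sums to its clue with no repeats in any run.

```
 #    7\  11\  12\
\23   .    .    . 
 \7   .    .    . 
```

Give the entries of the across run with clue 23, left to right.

6, 9, 8

23 in 3 cells must be {6,8,9}; 7 in 3 cells must be {1,2,4}.
The 23 across and the 7 down share only 6, so R1C1 = 6.
R2C1 = 7 − 6 = 1 completes the 7 down.
Given what's placed, R2C3 must be 4 to fit the 7 across and 12 down.
R1C3 = 12 − 4 = 8 completes the 12 down.
R2C2 = 7 − 5 = 2 completes the 7 across.
R1C2 = 23 − 14 = 9 completes the 23 across.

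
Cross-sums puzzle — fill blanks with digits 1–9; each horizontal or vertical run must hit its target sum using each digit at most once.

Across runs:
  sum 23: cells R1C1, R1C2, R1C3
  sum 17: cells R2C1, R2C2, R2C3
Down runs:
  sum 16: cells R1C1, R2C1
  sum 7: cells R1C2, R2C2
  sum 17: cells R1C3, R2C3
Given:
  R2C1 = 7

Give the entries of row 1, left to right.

9, 6, 8

23 in 3 cells must be {6,8,9}; 16 in 2 cells must be {7,9}; 17 in 2 cells must be {8,9}.
R1C1 = 16 − 7 = 9 completes the 16 down.
Given what's placed, R1C2 must be 6 to fit the 23 across and 7 down.
R1C3 = 23 − 15 = 8 completes the 23 across.
R2C2 = 7 − 6 = 1 completes the 7 down.
R2C3 = 17 − 8 = 9 completes the 17 across.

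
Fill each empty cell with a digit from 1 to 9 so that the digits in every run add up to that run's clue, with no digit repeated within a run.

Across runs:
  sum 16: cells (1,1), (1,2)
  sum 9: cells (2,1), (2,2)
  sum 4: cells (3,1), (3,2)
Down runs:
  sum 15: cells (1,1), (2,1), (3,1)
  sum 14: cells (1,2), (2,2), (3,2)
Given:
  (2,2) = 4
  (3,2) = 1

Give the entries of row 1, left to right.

7 9

16 in 2 cells must be {7,9}; 4 in 2 cells must be {1,3}.
(1,2) = 14 − 5 = 9 completes the 14 down.
(2,1) = 9 − 4 = 5 completes the 9 across.
(3,1) = 4 − 1 = 3 completes the 4 across.
(1,1) = 16 − 9 = 7 completes the 16 across.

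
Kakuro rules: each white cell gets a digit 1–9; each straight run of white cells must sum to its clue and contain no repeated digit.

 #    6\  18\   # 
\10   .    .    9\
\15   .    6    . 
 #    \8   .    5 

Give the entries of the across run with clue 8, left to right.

3, 5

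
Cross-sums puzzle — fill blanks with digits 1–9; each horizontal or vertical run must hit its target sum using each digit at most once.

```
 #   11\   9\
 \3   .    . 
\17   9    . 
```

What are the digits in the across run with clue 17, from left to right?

9 8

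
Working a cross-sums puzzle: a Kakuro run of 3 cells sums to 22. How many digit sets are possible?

2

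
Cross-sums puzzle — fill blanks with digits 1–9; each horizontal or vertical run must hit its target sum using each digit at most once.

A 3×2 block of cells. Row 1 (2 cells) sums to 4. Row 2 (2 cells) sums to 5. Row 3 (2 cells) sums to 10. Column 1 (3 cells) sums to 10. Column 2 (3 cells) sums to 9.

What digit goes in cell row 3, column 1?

6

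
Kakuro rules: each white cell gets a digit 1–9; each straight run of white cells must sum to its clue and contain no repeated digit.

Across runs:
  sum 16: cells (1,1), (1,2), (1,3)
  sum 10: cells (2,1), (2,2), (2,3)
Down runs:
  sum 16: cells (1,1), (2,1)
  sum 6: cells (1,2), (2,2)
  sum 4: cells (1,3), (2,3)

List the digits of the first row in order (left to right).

9, 4, 3

16 in 2 cells must be {7,9}; 4 in 2 cells must be {1,3}.
The 10 across and the 16 down share only 7, so (2,1) = 7.
Given what's placed, (2,3) must be 1 to fit the 10 across and 4 down.
(1,1) = 16 − 7 = 9 completes the 16 down.
(1,3) = 4 − 1 = 3 completes the 4 down.
(2,2) = 10 − 8 = 2 completes the 10 across.
(1,2) = 16 − 12 = 4 completes the 16 across.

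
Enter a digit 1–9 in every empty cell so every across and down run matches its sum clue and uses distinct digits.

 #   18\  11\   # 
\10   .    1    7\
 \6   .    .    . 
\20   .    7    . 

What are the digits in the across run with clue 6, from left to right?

6 in 3 cells must be {1,2,3}.
R1C1 = 10 − 1 = 9 completes the 10 across.
R2C2 = 11 − 8 = 3 completes the 11 down.
No cell is forced outright now. R3C3 can only be 4 or 5 (the digits allowed by both its 20 across and its 7 down). If R3C3 = 4: then R2C3 would have to be in {1,2} for the 6 across but in {3} for the 7 down — contradiction. So R3C3 = 5.
R2C3 = 7 − 5 = 2 completes the 7 down.
R3C1 = 20 − 12 = 8 completes the 20 across.
R2C1 = 6 − 5 = 1 completes the 6 across.

1, 3, 2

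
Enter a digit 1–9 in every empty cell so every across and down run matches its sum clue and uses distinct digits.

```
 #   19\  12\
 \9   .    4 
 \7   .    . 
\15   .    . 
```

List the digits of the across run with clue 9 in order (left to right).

R1C1 = 9 − 4 = 5 completes the 9 across.
Given what's placed, R2C1 must be 6 to fit the 7 across and 19 down.
R2C2 = 7 − 6 = 1 completes the 7 across.
R3C1 = 19 − 11 = 8 completes the 19 down.
R3C2 = 15 − 8 = 7 completes the 15 across.

5 4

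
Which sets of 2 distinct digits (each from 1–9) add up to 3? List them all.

{1,2}

2 distinct digits from 1–9 sum between 3 and 17.
Only one set works: {1,2}.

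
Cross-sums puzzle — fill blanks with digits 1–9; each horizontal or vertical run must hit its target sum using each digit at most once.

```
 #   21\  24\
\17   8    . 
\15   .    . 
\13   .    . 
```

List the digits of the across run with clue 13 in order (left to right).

17 in 2 cells must be {8,9}; 24 in 3 cells must be {7,8,9}.
R1C2 = 17 − 8 = 9 completes the 17 across.
No cell is forced outright now. R2C2 can only be 7 or 8 (the digits allowed by both its 15 across and its 24 down). If R2C2 = 7: then R2C1 would have to be in {8} for the 15 across but in {4,6,7,9} for the 21 down — contradiction. So R2C2 = 8.
R2C1 = 15 − 8 = 7 completes the 15 across.
R3C1 = 21 − 15 = 6 completes the 21 down.
R3C2 = 13 − 6 = 7 completes the 13 across.

6 7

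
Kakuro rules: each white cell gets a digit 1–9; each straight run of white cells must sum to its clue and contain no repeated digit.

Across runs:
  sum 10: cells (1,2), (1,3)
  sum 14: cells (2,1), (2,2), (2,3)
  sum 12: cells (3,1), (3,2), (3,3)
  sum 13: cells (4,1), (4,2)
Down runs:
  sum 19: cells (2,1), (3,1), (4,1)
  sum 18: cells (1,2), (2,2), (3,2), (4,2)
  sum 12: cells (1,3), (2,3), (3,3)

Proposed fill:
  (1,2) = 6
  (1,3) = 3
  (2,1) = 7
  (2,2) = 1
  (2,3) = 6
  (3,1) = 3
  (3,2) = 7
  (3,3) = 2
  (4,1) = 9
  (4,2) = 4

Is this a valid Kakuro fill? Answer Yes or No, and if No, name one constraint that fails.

No — the down run (1,3)–(3,3) sums to 11, not 12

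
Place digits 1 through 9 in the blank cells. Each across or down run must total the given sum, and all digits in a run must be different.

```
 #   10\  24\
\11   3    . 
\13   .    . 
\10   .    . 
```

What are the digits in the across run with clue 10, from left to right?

24 in 3 cells must be {7,8,9}.
R1C2 = 11 − 3 = 8 completes the 11 across.
No cell is forced outright now. R2C1 can only be 5 or 6 (the digits allowed by both its 13 across and its 10 down). If R2C1 = 5: then R2C2 would have to be in {8} for the 13 across but in {7,9} for the 24 down — contradiction. So R2C1 = 6.
R2C2 = 13 − 6 = 7 completes the 13 across.
R3C1 = 10 − 9 = 1 completes the 10 down.
R3C2 = 10 − 1 = 9 completes the 10 across.

1, 9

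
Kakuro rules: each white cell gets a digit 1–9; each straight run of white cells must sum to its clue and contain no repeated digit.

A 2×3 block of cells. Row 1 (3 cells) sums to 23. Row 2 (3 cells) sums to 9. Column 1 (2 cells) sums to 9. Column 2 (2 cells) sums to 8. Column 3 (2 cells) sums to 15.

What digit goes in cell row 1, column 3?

9

23 in 3 cells must be {6,8,9}.
The 23 across and the 8 down share only 6, so (1,2) = 6.
(2,2) = 8 − 6 = 2 completes the 8 down.
Given what's placed, (2,3) must be 6 to fit the 9 across and 15 down.
(1,1) = 8: the only remaining digit allowed by both the 23 across and the 9 down.
(1,3) = 23 − 14 = 9 completes the 23 across.
(2,1) = 9 − 8 = 1 completes the 9 across.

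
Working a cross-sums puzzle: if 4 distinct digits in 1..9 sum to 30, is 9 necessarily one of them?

Yes

The only way to make 30 from 4 distinct digits is {6,7,8,9}, which contains 9.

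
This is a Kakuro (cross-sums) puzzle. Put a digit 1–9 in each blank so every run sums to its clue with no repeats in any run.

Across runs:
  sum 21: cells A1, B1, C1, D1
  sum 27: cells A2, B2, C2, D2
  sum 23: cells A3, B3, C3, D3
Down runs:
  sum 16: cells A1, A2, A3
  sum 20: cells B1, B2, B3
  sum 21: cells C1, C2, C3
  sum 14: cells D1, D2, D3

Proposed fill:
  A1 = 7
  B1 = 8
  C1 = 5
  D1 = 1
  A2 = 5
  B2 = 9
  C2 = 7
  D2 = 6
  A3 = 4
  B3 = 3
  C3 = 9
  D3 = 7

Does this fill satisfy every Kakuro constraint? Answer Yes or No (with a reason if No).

Across: 7+8+5+1=21; 5+9+7+6=27; 4+3+9+7=23. Down: 7+5+4=16; 8+9+3=20; 5+7+9=21; 1+6+7=14. No digit repeats within any run.

Yes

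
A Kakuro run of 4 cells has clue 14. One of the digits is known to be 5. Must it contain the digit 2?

Every partition of 14 into 4 distinct digits under that restriction includes 2: {1,2,5,6}, {2,3,4,5}.

Yes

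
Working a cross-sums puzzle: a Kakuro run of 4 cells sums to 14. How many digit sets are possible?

4 distinct digits from 1–9 sum between 10 and 30.
Enumerating: {1,2,3,8}, {1,2,4,7}, {1,2,5,6}, {1,3,4,6}, {2,3,4,5}.

5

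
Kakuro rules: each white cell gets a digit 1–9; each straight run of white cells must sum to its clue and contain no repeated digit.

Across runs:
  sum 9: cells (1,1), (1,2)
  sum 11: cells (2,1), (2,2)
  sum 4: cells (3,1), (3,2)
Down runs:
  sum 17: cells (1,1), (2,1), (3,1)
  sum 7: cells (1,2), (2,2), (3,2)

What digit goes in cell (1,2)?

4 in 2 cells must be {1,3}; 7 in 3 cells must be {1,2,4}.
The 4 across and the 7 down share only 1, so (3,2) = 1.
(3,1) = 4 − 1 = 3 completes the 4 across.
Nothing is forced directly, so branch on (1,2), whose candidates are 2 or 4. If (1,2) = 2: then (1,1) would have to be in {7} for the 9 across but in {5,6,8,9} for the 17 down — contradiction. So (1,2) = 4.
(1,1) = 9 − 4 = 5 completes the 9 across.
(2,1) = 17 − 8 = 9 completes the 17 down.
(2,2) = 11 − 9 = 2 completes the 11 across.

4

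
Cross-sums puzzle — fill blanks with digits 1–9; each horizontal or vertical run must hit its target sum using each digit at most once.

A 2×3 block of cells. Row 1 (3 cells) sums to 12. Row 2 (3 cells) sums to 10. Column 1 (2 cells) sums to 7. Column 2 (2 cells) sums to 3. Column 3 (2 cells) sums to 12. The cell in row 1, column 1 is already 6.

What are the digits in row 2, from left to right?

1 2 7

3 in 2 cells must be {1,2}.
(2,1) = 7 − 6 = 1 completes the 7 down.
(2,2) = 2: the only remaining digit allowed by both the 10 across and the 3 down.
(2,3) = 10 − 3 = 7 completes the 10 across.
(1,2) = 3 − 2 = 1 completes the 3 down.
(1,3) = 12 − 7 = 5 completes the 12 across.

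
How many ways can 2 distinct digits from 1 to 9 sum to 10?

4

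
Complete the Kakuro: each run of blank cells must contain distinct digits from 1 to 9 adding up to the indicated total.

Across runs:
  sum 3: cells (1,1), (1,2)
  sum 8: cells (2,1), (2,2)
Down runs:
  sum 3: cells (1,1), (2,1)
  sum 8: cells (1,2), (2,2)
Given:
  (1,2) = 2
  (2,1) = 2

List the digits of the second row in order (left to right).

2, 6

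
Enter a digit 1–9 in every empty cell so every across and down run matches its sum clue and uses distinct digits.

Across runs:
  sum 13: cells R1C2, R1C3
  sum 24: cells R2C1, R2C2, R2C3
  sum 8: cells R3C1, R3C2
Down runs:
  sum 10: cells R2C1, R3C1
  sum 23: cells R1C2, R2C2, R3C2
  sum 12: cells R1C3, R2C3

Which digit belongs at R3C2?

24 in 3 cells must be {7,8,9}; 23 in 3 cells must be {6,8,9}.
The 8 across and the 23 down share only 6, so R3C2 = 6.
R3C1 = 8 − 6 = 2 completes the 8 across.
R2C1 = 10 − 2 = 8 completes the 10 down.
R2C2 = 9: the only remaining digit allowed by both the 24 across and the 23 down.
R2C3 = 24 − 17 = 7 completes the 24 across.
R1C2 = 23 − 15 = 8 completes the 23 down.
R1C3 = 13 − 8 = 5 completes the 13 across.

6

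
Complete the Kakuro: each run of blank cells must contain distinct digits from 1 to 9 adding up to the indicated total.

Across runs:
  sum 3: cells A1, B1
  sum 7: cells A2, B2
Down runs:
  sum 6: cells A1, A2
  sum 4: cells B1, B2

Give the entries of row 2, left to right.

4 3

3 in 2 cells must be {1,2}; 4 in 2 cells must be {1,3}.
The 3 across and the 4 down share only 1, so B1 = 1.
B2 = 4 − 1 = 3 completes the 4 down.
A1 = 3 − 1 = 2 completes the 3 across.
A2 = 7 − 3 = 4 completes the 7 across.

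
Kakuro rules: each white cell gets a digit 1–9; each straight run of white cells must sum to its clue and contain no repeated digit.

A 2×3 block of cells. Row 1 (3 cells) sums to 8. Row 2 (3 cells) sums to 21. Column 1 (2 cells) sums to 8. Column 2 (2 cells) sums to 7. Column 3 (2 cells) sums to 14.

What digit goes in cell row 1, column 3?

The 8 across and the 14 down share only 5, so (1,3) = 5.
(2,3) = 14 − 5 = 9 completes the 14 down.
Nothing is forced directly, so branch on (2,1), whose candidates are 5 or 7. If (2,1) = 5: then (1,1) would have to be in {1,2} for the 8 across but in {3} for the 8 down — contradiction. So (2,1) = 7.
(1,1) = 8 − 7 = 1 completes the 8 down.
(1,2) = 8 − 6 = 2 completes the 8 across.
(2,2) = 21 − 16 = 5 completes the 21 across.

5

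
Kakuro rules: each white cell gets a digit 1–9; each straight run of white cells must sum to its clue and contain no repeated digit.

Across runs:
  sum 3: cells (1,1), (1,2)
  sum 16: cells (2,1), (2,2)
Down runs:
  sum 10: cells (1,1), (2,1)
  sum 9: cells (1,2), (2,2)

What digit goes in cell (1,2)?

2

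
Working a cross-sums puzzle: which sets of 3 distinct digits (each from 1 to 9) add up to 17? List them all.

3 distinct digits from 1–9 sum between 6 and 24.

{1,7,9}; {2,6,9}; {2,7,8}; {3,5,9}; {3,6,8}; {4,5,8}; {4,6,7}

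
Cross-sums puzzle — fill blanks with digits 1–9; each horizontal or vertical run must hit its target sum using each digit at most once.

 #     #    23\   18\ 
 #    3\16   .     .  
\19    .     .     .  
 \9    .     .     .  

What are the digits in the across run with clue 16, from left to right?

16 in 2 cells must be {7,9}; 3 in 2 cells must be {1,2}; 23 in 3 cells must be {6,8,9}.
Only 9 fits R1C2 under both its across sum 16 and down sum 23.
R1C3 = 16 − 9 = 7 completes the 16 across.

9, 7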